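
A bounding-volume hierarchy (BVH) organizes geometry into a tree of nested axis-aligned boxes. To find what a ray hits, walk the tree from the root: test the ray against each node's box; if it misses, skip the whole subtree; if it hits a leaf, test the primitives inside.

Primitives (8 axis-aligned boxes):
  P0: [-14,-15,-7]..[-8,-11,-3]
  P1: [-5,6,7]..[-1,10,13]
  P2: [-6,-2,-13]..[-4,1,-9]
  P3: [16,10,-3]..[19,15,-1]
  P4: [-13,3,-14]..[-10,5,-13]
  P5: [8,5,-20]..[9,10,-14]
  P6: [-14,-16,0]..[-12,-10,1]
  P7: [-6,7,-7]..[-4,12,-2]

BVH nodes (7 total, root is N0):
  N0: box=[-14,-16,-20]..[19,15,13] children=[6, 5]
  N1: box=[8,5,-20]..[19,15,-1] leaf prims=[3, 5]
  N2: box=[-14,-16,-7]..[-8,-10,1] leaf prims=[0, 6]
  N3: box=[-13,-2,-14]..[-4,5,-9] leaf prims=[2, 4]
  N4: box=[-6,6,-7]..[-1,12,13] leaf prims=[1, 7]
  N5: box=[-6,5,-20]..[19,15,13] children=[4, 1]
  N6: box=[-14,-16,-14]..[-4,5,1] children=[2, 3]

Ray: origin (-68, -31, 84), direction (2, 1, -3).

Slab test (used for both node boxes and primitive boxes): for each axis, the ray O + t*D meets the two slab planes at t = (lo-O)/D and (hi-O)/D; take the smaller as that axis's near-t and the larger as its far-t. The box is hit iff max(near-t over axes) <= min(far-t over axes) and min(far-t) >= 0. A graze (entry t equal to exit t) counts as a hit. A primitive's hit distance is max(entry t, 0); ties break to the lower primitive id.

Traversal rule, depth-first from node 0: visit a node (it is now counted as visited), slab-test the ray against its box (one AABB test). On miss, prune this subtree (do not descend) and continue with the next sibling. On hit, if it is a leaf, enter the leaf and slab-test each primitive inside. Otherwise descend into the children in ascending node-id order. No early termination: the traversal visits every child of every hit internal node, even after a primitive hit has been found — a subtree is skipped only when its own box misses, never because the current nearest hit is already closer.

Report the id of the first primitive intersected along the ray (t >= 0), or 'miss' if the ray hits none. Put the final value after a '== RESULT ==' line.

Traverse from the root:
N0 x:[27,87/2] y:[15,46] z:[71/3,104/3] -> hit [27,104/3], descend [5, 6]
  N5 x:[31,87/2] y:[36,46] z:[71/3,104/3] -> miss, prune
  N6 x:[27,32] y:[15,36] z:[83/3,98/3] -> hit [83/3,32], descend [2, 3]
    N2 x:[27,30] y:[15,21] z:[83/3,91/3] -> miss, prune
    N3 x:[55/2,32] y:[29,36] z:[31,98/3] -> hit [31,32] leaf, test {P2@t=31, P4(miss)}

order=[0, 5, 6, 2, 3]  |boxes|=5  |leaves|=1  hit=P2

== RESULT ==
2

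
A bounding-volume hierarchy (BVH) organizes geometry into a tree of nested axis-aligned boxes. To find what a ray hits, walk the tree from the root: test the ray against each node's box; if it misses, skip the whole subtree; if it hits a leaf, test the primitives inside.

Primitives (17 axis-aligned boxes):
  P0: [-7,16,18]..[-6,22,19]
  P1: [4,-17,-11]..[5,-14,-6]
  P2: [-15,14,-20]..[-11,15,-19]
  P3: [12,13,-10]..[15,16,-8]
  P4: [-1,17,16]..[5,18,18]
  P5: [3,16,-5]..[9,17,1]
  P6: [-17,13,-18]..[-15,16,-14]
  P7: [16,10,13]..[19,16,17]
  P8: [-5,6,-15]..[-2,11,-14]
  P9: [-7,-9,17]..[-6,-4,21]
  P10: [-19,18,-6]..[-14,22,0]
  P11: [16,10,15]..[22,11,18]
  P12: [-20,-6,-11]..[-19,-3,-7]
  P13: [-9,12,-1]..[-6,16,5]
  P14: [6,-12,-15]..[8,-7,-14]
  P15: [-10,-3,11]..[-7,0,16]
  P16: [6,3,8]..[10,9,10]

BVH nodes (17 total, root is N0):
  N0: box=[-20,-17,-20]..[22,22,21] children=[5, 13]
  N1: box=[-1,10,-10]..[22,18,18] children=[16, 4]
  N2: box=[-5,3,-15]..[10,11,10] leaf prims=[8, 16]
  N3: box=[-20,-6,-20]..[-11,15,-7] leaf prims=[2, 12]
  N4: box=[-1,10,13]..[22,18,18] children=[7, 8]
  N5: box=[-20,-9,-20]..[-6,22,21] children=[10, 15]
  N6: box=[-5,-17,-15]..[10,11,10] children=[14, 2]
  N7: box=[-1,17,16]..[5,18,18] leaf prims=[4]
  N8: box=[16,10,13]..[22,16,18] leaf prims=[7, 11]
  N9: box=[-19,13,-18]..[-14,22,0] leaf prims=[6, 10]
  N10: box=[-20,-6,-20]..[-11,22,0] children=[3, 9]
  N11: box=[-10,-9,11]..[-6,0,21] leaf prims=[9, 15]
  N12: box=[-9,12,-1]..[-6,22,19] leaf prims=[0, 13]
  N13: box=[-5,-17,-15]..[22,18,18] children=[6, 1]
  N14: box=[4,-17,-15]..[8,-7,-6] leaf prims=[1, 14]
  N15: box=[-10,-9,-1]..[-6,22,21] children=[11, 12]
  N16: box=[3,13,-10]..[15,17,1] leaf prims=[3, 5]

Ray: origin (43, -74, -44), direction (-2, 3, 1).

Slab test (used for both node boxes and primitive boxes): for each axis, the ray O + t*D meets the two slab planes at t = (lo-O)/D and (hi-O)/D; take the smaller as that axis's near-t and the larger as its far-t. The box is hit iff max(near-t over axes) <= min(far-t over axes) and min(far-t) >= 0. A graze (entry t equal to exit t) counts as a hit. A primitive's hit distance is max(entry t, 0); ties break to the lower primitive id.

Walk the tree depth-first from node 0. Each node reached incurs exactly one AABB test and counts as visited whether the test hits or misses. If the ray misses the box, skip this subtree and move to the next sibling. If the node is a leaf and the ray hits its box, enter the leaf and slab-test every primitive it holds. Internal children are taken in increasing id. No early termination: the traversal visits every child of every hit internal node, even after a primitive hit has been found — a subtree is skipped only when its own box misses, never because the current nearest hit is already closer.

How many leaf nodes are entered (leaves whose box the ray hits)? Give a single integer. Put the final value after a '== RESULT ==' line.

Traverse from the root:
N0 x:[21/2,63/2] y:[19,32] z:[24,65] -> hit [24,63/2], descend [5, 13]
  N5 x:[49/2,63/2] y:[65/3,32] z:[24,65] -> hit [49/2,63/2], descend [10, 15]
    N10 x:[27,63/2] y:[68/3,32] z:[24,44] -> hit [27,63/2], descend [3, 9]
      N3 x:[27,63/2] y:[68/3,89/3] z:[24,37] -> hit [27,89/3] leaf, test {P2(miss), P12(miss)}
      N9 x:[57/2,31] y:[29,32] z:[26,44] -> hit [29,31] leaf, test {P6@t=29, P10(miss)}
    N15 x:[49/2,53/2] y:[65/3,32] z:[43,65] -> miss, prune
  N13 x:[21/2,24] y:[19,92/3] z:[29,62] -> miss, prune

7 AABB tests over nodes [0, 5, 10, 3, 9, 15, 13]; 2 leaves entered; closest P6.

== RESULT ==
2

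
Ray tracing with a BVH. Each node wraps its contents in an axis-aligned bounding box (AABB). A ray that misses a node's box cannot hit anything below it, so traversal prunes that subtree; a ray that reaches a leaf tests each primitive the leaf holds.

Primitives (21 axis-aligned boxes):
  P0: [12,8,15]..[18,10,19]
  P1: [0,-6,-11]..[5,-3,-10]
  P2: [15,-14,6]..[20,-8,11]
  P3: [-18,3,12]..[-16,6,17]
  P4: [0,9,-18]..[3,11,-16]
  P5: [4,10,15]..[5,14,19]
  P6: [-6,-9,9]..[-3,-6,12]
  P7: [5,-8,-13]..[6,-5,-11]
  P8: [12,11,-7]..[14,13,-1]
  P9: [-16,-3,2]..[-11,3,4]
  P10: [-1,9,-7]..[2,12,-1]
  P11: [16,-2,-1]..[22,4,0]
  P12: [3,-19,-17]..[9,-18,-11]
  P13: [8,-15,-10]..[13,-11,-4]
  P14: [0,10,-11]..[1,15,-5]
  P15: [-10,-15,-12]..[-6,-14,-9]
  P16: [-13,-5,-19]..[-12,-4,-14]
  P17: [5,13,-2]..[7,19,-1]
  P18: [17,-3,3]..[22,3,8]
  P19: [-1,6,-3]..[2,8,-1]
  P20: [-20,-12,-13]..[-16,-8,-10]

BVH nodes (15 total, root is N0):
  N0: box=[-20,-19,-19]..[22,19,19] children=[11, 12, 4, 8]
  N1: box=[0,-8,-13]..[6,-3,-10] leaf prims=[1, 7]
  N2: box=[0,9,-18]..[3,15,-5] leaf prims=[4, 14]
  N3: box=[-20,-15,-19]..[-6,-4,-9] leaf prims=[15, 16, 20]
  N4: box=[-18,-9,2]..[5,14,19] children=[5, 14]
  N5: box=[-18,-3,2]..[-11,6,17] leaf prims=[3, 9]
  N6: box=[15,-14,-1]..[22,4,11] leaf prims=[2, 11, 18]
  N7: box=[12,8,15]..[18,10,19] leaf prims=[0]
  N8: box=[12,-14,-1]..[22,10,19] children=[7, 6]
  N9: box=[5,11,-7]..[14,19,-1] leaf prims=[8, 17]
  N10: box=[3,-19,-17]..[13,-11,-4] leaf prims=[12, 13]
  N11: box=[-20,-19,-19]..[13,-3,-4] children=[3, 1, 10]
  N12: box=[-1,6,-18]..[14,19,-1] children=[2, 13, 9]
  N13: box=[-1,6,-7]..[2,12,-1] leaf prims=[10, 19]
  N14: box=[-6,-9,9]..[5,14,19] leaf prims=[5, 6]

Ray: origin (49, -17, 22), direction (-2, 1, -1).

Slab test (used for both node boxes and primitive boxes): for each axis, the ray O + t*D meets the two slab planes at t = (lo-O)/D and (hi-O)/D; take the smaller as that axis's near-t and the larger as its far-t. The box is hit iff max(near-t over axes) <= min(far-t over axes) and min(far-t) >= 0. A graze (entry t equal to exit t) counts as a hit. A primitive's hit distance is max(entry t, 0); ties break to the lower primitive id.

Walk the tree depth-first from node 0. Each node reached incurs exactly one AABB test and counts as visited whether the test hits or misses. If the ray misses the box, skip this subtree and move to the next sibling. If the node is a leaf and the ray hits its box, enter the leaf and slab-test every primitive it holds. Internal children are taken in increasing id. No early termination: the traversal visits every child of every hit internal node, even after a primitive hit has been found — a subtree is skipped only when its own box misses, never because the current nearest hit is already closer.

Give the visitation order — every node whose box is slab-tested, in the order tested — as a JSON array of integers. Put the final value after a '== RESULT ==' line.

Traverse from the root:
N0 x:[27/2,69/2] y:[-2,36] z:[3,41] -> hit [27/2,69/2], descend [4, 8, 11, 12]
  N4 x:[22,67/2] y:[8,31] z:[3,20] -> miss, prune
  N8 x:[27/2,37/2] y:[3,27] z:[3,23] -> hit [27/2,37/2], descend [6, 7]
    N6 x:[27/2,17] y:[3,21] z:[11,23] -> hit [27/2,17] leaf, test {P2(miss), P11(miss), P18@t=14}
    N7 x:[31/2,37/2] y:[25,27] z:[3,7] -> miss, prune
  N11 x:[18,69/2] y:[-2,14] z:[26,41] -> miss, prune
  N12 x:[35/2,25] y:[23,36] z:[23,40] -> hit [23,25], descend [2, 9, 13]
    N2 x:[23,49/2] y:[26,32] z:[27,40] -> miss, prune
    N9 x:[35/2,22] y:[28,36] z:[23,29] -> miss, prune
    N13 x:[47/2,25] y:[23,29] z:[23,29] -> hit [47/2,25] leaf, test {P10(miss), P19@t=47/2}

Summary -> nodes [0, 4, 8, 6, 7, 11, 12, 2, 9, 13]; box-tests=10; leaf-entries=2; first=P18

== RESULT ==
[0, 4, 8, 6, 7, 11, 12, 2, 9, 13]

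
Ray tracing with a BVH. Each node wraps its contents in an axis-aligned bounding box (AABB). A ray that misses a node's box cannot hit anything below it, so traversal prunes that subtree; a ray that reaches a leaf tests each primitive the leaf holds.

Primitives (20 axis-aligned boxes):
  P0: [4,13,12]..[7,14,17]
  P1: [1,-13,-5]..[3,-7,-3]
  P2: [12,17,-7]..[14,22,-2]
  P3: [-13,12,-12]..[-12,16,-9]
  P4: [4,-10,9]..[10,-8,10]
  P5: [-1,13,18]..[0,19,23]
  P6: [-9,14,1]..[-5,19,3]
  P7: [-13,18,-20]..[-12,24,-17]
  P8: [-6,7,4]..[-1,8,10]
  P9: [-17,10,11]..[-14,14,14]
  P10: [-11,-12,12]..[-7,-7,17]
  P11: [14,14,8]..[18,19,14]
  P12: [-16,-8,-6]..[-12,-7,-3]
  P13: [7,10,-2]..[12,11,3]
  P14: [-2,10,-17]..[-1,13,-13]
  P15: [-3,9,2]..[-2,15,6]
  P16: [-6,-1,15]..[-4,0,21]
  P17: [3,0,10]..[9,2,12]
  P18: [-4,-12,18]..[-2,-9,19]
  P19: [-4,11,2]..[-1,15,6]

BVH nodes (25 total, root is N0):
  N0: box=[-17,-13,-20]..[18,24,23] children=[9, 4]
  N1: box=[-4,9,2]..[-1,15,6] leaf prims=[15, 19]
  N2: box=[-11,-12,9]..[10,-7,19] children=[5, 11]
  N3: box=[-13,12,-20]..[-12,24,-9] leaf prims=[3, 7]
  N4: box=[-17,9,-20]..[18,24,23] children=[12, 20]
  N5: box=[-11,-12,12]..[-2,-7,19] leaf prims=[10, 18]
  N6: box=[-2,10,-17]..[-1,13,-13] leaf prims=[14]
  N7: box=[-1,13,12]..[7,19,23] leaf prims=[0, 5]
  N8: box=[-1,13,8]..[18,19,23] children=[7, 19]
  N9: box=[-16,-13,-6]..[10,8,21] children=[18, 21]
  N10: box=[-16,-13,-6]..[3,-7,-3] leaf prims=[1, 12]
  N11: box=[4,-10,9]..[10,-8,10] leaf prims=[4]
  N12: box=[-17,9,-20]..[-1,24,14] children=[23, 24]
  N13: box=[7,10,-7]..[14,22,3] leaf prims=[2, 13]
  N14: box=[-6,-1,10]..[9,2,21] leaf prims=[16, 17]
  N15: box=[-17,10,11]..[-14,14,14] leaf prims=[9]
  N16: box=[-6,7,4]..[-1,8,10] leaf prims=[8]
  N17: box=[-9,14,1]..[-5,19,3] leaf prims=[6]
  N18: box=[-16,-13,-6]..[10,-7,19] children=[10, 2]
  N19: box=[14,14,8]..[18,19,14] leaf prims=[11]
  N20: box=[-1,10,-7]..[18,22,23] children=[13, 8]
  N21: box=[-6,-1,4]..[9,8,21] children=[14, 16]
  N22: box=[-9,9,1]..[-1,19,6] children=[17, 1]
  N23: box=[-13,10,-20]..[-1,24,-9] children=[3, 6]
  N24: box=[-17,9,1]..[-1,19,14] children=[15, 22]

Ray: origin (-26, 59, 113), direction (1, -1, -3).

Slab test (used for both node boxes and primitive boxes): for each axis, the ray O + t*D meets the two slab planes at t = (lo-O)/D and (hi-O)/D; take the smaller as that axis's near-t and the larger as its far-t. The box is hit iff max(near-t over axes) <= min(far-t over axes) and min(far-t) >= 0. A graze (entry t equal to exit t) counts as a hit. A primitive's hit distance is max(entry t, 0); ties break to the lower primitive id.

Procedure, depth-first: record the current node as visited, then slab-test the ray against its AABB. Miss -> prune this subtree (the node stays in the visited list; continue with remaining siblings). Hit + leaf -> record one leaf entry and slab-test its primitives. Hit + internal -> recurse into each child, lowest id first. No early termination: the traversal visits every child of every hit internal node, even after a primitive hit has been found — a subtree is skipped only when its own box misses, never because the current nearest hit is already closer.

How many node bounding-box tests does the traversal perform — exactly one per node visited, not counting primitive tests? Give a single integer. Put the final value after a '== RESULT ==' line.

Traverse from the root:
N0 x:[9,44] y:[35,72] z:[30,133/3] -> hit [35,44], descend [4, 9]
  N4 x:[9,44] y:[35,50] z:[30,133/3] -> hit [35,44], descend [12, 20]
    N12 x:[9,25] y:[35,50] z:[33,133/3] -> miss, prune
    N20 x:[25,44] y:[37,49] z:[30,40] -> hit [37,40], descend [8, 13]
      N8 x:[25,44] y:[40,46] z:[30,35] -> miss, prune
      N13 x:[33,40] y:[37,49] z:[110/3,40] -> hit [37,40] leaf, test {P2@t=115/3, P13(miss)}
  N9 x:[10,36] y:[51,72] z:[92/3,119/3] -> miss, prune

Visited [0, 4, 12, 20, 8, 13, 9]. Tests: 7 box, 1 leaf. Nearest: P2.

== RESULT ==
7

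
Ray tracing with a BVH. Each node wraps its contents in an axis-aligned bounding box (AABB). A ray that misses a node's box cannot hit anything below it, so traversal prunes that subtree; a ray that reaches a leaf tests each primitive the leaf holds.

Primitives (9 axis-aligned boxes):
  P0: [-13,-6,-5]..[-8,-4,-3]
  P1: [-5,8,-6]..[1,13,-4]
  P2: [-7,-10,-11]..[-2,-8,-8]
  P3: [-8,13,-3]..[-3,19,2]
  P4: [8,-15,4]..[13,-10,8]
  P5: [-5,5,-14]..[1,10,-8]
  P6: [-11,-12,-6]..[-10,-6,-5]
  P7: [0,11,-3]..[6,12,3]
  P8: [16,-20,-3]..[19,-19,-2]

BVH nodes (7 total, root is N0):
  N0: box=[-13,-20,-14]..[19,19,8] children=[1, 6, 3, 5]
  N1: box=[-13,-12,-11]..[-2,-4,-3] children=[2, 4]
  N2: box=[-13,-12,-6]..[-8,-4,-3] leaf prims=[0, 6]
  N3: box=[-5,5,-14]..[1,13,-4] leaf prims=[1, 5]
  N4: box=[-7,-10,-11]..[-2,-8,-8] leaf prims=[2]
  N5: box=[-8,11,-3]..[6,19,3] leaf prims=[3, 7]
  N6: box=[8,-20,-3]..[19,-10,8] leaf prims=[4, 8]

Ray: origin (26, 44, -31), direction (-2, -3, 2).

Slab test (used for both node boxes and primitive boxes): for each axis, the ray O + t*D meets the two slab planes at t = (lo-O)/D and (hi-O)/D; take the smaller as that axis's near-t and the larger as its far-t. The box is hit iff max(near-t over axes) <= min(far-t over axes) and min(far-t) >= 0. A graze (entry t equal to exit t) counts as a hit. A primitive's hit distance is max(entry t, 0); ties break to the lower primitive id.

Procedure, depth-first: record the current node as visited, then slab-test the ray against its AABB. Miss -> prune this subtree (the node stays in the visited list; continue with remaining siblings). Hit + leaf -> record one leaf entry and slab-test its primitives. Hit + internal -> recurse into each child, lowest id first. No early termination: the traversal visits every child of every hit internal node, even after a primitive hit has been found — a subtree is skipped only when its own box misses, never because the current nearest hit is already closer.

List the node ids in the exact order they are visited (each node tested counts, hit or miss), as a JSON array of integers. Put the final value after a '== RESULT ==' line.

Trace the traversal:
N0 x:[7/2,39/2] y:[25/3,64/3] z:[17/2,39/2] -> hit [17/2,39/2], descend [1, 3, 5, 6]
  N1 x:[14,39/2] y:[16,56/3] z:[10,14] -> miss, prune
  N3 x:[25/2,31/2] y:[31/3,13] z:[17/2,27/2] -> hit [25/2,13] leaf, test {P1(miss), P5(miss)}
  N5 x:[10,17] y:[25/3,11] z:[14,17] -> miss, prune
  N6 x:[7/2,9] y:[18,64/3] z:[14,39/2] -> miss, prune

Summary -> nodes [0, 1, 3, 5, 6]; box-tests=5; leaf-entries=1; first=miss

== RESULT ==
[0, 1, 3, 5, 6]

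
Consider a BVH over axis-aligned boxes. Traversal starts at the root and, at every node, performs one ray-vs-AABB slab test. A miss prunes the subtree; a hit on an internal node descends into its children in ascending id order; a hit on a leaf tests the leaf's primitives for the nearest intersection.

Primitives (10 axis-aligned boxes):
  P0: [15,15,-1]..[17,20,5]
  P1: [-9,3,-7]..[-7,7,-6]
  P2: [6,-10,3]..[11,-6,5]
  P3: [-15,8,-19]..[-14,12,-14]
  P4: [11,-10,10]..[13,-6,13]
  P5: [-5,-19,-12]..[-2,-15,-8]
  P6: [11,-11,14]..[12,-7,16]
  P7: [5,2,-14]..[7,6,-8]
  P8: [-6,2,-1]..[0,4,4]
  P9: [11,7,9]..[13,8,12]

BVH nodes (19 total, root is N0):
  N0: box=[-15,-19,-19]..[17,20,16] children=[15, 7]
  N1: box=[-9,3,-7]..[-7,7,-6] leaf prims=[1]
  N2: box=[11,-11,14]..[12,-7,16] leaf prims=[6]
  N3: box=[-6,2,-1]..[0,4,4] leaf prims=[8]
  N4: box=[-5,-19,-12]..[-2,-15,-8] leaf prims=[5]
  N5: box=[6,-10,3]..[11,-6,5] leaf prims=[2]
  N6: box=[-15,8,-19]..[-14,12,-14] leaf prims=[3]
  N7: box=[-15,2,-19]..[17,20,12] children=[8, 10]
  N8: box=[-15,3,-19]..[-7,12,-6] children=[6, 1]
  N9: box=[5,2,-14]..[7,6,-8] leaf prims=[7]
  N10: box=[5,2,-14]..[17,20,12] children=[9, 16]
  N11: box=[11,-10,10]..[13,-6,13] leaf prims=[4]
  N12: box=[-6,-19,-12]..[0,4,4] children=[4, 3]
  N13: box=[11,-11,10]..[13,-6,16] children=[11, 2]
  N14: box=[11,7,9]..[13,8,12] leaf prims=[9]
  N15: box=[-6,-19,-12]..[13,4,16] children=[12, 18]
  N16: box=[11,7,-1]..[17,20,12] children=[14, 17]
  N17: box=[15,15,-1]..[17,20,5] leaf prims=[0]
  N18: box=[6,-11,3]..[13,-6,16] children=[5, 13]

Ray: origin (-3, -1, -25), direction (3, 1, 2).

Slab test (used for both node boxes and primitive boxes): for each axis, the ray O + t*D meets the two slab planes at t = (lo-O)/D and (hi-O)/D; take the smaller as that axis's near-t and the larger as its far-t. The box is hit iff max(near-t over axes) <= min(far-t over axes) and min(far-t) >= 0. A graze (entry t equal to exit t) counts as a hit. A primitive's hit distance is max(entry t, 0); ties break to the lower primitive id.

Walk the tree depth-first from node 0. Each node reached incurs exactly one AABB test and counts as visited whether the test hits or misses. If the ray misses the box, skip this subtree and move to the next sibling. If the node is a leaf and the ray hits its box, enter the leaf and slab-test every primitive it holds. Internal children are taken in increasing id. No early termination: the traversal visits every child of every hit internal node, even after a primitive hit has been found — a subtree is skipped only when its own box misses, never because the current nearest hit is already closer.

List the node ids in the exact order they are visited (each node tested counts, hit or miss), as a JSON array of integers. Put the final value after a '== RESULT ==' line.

Walk:
N0 x:[-4,20/3] y:[-18,21] z:[3,41/2] -> hit [3,20/3], descend [7, 15]
  N7 x:[-4,20/3] y:[3,21] z:[3,37/2] -> hit [3,20/3], descend [8, 10]
    N8 x:[-4,-4/3] y:[4,13] z:[3,19/2] -> miss, prune
    N10 x:[8/3,20/3] y:[3,21] z:[11/2,37/2] -> hit [11/2,20/3], descend [9, 16]
      N9 x:[8/3,10/3] y:[3,7] z:[11/2,17/2] -> miss, prune
      N16 x:[14/3,20/3] y:[8,21] z:[12,37/2] -> miss, prune
  N15 x:[-1,16/3] y:[-18,5] z:[13/2,41/2] -> miss, prune

Summary -> nodes [0, 7, 8, 10, 9, 16, 15]; box-tests=7; leaf-entries=0; first=miss

== RESULT ==
[0, 7, 8, 10, 9, 16, 15]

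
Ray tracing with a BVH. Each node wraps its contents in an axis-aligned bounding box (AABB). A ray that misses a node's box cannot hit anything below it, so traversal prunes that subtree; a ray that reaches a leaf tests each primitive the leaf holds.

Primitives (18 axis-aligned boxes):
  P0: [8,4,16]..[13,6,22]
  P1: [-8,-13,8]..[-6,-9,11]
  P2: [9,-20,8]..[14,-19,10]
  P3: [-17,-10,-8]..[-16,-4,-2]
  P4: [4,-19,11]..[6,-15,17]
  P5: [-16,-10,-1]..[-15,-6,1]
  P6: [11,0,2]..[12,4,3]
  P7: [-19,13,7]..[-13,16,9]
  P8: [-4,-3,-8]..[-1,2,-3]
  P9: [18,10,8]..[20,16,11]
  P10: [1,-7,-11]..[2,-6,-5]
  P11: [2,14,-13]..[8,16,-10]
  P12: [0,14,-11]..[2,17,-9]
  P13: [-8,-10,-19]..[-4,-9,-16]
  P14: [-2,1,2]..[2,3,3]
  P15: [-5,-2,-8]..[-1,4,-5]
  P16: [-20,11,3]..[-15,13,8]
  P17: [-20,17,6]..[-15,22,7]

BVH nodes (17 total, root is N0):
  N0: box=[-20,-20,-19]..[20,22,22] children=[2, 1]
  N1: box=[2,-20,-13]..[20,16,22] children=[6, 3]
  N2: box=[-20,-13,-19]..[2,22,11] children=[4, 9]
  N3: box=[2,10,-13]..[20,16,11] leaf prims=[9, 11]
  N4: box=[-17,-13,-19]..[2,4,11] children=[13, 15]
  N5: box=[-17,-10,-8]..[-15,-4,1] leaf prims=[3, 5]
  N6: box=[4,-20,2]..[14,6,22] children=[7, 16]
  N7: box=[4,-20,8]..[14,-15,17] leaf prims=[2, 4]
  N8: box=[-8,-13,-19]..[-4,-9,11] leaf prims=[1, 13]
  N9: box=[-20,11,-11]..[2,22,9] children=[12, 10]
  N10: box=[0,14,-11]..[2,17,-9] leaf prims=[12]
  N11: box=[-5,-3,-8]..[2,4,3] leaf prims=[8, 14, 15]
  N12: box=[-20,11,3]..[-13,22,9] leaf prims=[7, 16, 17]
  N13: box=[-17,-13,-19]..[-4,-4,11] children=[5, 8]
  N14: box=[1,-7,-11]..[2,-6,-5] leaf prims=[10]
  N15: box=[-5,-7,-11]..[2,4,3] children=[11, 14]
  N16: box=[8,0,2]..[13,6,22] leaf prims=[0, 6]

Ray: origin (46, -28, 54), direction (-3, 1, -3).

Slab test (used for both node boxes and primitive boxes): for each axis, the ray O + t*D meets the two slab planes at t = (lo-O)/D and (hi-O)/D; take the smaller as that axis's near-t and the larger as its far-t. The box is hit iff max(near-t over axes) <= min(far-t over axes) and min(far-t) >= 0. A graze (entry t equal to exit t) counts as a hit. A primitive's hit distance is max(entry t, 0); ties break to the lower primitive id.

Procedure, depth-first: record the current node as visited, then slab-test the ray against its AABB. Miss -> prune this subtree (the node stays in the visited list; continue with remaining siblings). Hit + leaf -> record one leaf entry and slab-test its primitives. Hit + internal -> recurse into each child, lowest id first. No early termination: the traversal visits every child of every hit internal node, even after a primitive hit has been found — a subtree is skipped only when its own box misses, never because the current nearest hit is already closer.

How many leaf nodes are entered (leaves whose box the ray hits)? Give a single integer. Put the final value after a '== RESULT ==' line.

Walk:
N0 x:[26/3,22] y:[8,50] z:[32/3,73/3] -> hit [32/3,22], descend [1, 2]
  N1 x:[26/3,44/3] y:[8,44] z:[32/3,67/3] -> hit [32/3,44/3], descend [3, 6]
    N3 x:[26/3,44/3] y:[38,44] z:[43/3,67/3] -> miss, prune
    N6 x:[32/3,14] y:[8,34] z:[32/3,52/3] -> hit [32/3,14], descend [7, 16]
      N7 x:[32/3,14] y:[8,13] z:[37/3,46/3] -> hit [37/3,13] leaf, test {P2(miss), P4(miss)}
      N16 x:[11,38/3] y:[28,34] z:[32/3,52/3] -> miss, prune
  N2 x:[44/3,22] y:[15,50] z:[43/3,73/3] -> hit [15,22], descend [4, 9]
    N4 x:[44/3,21] y:[15,32] z:[43/3,73/3] -> hit [15,21], descend [13, 15]
      N13 x:[50/3,21] y:[15,24] z:[43/3,73/3] -> hit [50/3,21], descend [5, 8]
        N5 x:[61/3,21] y:[18,24] z:[53/3,62/3] -> hit [61/3,62/3] leaf, test {P3@t=62/3, P5(miss)}
        N8 x:[50/3,18] y:[15,19] z:[43/3,73/3] -> hit [50/3,18] leaf, test {P1(miss), P13(miss)}
      N15 x:[44/3,17] y:[21,32] z:[17,65/3] -> miss, prune
    N9 x:[44/3,22] y:[39,50] z:[15,65/3] -> miss, prune

order=[0, 1, 3, 6, 7, 16, 2, 4, 13, 5, 8, 15, 9]  |boxes|=13  |leaves|=3  hit=P3

== RESULT ==
3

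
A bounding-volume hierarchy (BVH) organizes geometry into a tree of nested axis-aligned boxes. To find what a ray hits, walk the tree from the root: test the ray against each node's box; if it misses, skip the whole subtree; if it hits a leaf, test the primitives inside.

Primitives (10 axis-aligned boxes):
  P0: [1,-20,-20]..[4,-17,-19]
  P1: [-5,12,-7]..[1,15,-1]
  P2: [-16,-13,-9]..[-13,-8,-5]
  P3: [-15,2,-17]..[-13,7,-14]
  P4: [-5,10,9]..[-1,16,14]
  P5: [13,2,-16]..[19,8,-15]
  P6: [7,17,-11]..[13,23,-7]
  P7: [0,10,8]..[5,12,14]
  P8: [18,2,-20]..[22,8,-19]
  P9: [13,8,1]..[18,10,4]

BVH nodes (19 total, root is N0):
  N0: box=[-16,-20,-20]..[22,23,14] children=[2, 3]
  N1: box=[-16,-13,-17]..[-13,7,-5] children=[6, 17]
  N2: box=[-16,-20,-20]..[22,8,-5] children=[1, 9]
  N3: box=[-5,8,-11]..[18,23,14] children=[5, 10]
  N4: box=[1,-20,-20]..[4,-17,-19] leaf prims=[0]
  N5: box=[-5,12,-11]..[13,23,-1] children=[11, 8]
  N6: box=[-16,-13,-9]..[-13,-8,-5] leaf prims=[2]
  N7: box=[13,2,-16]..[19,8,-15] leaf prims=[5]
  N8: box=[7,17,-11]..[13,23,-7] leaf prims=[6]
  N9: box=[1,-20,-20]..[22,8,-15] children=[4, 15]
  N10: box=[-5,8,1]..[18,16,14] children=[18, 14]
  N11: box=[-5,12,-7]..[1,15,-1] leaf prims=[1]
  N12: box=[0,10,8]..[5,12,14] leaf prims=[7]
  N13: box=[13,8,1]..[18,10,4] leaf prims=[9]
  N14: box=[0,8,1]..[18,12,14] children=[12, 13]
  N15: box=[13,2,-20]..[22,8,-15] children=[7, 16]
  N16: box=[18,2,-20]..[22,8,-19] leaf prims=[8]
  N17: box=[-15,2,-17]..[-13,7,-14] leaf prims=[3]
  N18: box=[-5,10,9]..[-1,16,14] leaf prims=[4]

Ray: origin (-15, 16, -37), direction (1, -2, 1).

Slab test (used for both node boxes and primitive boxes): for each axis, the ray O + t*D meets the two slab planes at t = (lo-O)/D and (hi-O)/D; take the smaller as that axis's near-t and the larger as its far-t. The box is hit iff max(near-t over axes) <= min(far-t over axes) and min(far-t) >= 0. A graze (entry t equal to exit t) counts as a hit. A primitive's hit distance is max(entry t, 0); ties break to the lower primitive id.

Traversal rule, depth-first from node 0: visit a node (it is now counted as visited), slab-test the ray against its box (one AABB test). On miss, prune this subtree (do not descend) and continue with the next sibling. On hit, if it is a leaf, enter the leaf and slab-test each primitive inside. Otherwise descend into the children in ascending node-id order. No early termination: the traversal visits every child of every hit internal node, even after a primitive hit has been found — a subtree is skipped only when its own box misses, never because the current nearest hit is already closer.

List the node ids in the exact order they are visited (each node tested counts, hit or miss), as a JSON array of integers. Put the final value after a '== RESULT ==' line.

Traverse from the root:
N0 x:[-1,37] y:[-7/2,18] z:[17,51] -> hit [17,18], descend [2, 3]
  N2 x:[-1,37] y:[4,18] z:[17,32] -> hit [17,18], descend [1, 9]
    N1 x:[-1,2] y:[9/2,29/2] z:[20,32] -> miss, prune
    N9 x:[16,37] y:[4,18] z:[17,22] -> hit [17,18], descend [4, 15]
      N4 x:[16,19] y:[33/2,18] z:[17,18] -> hit [17,18] leaf, test {P0@t=17}
      N15 x:[28,37] y:[4,7] z:[17,22] -> miss, prune
  N3 x:[10,33] y:[-7/2,4] z:[26,51] -> miss, prune

7 AABB tests over nodes [0, 2, 1, 9, 4, 15, 3]; 1 leaf entered; closest P0.

== RESULT ==
[0, 2, 1, 9, 4, 15, 3]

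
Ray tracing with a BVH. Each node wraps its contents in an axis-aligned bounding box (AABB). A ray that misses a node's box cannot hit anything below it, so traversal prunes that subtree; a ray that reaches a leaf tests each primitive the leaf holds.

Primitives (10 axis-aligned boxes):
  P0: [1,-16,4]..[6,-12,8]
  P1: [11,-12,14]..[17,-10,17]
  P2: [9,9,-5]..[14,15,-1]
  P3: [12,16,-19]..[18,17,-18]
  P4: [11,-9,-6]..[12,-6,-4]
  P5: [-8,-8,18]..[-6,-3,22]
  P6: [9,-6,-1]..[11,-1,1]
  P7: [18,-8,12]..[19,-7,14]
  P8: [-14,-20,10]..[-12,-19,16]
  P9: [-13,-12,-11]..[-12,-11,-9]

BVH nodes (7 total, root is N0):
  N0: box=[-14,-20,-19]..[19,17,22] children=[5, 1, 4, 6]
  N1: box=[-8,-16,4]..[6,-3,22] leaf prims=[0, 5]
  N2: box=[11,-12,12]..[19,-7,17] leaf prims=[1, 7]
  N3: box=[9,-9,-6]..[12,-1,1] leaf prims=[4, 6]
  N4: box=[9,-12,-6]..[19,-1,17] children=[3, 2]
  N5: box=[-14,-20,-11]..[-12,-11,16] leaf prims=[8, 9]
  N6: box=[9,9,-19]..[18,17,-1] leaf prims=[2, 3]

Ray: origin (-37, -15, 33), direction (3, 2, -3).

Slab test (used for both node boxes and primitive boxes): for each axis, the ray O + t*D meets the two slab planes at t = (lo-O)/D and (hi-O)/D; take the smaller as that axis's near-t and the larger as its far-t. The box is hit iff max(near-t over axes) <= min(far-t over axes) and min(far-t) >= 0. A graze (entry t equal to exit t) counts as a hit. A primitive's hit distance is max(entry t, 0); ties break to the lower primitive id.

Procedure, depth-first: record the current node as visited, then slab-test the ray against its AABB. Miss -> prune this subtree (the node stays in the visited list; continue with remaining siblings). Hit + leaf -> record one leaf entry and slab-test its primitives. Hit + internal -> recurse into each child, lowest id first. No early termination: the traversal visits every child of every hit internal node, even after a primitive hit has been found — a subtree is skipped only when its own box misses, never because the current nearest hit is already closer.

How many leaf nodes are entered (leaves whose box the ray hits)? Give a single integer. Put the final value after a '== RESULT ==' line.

Walk:
N0 x:[23/3,56/3] y:[-5/2,16] z:[11/3,52/3] -> hit [23/3,16], descend [1, 4, 5, 6]
  N1 x:[29/3,43/3] y:[-1/2,6] z:[11/3,29/3] -> miss, prune
  N4 x:[46/3,56/3] y:[3/2,7] z:[16/3,13] -> miss, prune
  N5 x:[23/3,25/3] y:[-5/2,2] z:[17/3,44/3] -> miss, prune
  N6 x:[46/3,55/3] y:[12,16] z:[34/3,52/3] -> hit [46/3,16] leaf, test {P2(miss), P3(miss)}

5 AABB tests over nodes [0, 1, 4, 5, 6]; 1 leaf entered; closest miss.

== RESULT ==
1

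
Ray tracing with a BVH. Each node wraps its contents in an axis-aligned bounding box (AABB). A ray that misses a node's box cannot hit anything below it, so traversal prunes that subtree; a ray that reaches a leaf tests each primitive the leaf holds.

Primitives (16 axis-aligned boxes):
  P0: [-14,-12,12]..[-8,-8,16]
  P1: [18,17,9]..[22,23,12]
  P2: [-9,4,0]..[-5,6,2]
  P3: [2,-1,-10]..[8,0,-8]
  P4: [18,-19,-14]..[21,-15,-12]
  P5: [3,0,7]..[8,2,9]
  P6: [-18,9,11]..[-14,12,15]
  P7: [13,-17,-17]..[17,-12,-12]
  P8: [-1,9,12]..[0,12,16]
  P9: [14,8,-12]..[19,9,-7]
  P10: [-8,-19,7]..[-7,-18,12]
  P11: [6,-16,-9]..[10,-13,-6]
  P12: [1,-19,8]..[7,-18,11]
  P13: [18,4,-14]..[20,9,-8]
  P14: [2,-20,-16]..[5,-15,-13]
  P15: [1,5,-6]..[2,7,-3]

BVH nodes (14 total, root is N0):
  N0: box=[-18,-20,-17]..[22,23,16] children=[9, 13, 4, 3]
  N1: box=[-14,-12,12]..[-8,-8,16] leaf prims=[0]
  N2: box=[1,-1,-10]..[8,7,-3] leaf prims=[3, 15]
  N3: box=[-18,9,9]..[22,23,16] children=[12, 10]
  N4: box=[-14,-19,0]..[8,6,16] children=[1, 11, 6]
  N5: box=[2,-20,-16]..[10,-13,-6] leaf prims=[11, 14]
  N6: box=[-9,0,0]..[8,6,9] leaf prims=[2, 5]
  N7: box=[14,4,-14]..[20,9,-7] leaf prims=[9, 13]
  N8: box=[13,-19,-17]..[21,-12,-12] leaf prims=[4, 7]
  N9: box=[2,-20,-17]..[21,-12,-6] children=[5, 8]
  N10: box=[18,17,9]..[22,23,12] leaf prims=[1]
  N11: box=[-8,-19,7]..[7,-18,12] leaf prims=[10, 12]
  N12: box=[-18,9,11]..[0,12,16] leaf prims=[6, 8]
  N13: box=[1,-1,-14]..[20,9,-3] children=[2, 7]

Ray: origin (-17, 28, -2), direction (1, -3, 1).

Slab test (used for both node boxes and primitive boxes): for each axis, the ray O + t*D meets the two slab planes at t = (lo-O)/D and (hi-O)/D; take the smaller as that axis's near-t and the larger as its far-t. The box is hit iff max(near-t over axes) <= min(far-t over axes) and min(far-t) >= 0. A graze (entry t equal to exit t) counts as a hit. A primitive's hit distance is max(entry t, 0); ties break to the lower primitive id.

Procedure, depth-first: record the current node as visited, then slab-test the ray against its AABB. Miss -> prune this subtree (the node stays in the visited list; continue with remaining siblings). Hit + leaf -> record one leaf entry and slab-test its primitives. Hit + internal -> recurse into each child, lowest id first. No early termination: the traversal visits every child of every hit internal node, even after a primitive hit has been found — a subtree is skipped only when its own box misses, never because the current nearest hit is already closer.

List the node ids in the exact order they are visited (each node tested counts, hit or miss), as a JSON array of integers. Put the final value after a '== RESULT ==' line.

Trace the traversal:
N0 x:[-1,39] y:[5/3,16] z:[-15,18] -> hit [5/3,16], descend [3, 4, 9, 13]
  N3 x:[-1,39] y:[5/3,19/3] z:[11,18] -> miss, prune
  N4 x:[3,25] y:[22/3,47/3] z:[2,18] -> hit [22/3,47/3], descend [1, 6, 11]
    N1 x:[3,9] y:[12,40/3] z:[14,18] -> miss, prune
    N6 x:[8,25] y:[22/3,28/3] z:[2,11] -> hit [8,28/3] leaf, test {P2(miss), P5(miss)}
    N11 x:[9,24] y:[46/3,47/3] z:[9,14] -> miss, prune
  N9 x:[19,38] y:[40/3,16] z:[-15,-4] -> miss, prune
  N13 x:[18,37] y:[19/3,29/3] z:[-12,-1] -> miss, prune

8 AABB tests over nodes [0, 3, 4, 1, 6, 11, 9, 13]; 1 leaf entered; closest miss.

== RESULT ==
[0, 3, 4, 1, 6, 11, 9, 13]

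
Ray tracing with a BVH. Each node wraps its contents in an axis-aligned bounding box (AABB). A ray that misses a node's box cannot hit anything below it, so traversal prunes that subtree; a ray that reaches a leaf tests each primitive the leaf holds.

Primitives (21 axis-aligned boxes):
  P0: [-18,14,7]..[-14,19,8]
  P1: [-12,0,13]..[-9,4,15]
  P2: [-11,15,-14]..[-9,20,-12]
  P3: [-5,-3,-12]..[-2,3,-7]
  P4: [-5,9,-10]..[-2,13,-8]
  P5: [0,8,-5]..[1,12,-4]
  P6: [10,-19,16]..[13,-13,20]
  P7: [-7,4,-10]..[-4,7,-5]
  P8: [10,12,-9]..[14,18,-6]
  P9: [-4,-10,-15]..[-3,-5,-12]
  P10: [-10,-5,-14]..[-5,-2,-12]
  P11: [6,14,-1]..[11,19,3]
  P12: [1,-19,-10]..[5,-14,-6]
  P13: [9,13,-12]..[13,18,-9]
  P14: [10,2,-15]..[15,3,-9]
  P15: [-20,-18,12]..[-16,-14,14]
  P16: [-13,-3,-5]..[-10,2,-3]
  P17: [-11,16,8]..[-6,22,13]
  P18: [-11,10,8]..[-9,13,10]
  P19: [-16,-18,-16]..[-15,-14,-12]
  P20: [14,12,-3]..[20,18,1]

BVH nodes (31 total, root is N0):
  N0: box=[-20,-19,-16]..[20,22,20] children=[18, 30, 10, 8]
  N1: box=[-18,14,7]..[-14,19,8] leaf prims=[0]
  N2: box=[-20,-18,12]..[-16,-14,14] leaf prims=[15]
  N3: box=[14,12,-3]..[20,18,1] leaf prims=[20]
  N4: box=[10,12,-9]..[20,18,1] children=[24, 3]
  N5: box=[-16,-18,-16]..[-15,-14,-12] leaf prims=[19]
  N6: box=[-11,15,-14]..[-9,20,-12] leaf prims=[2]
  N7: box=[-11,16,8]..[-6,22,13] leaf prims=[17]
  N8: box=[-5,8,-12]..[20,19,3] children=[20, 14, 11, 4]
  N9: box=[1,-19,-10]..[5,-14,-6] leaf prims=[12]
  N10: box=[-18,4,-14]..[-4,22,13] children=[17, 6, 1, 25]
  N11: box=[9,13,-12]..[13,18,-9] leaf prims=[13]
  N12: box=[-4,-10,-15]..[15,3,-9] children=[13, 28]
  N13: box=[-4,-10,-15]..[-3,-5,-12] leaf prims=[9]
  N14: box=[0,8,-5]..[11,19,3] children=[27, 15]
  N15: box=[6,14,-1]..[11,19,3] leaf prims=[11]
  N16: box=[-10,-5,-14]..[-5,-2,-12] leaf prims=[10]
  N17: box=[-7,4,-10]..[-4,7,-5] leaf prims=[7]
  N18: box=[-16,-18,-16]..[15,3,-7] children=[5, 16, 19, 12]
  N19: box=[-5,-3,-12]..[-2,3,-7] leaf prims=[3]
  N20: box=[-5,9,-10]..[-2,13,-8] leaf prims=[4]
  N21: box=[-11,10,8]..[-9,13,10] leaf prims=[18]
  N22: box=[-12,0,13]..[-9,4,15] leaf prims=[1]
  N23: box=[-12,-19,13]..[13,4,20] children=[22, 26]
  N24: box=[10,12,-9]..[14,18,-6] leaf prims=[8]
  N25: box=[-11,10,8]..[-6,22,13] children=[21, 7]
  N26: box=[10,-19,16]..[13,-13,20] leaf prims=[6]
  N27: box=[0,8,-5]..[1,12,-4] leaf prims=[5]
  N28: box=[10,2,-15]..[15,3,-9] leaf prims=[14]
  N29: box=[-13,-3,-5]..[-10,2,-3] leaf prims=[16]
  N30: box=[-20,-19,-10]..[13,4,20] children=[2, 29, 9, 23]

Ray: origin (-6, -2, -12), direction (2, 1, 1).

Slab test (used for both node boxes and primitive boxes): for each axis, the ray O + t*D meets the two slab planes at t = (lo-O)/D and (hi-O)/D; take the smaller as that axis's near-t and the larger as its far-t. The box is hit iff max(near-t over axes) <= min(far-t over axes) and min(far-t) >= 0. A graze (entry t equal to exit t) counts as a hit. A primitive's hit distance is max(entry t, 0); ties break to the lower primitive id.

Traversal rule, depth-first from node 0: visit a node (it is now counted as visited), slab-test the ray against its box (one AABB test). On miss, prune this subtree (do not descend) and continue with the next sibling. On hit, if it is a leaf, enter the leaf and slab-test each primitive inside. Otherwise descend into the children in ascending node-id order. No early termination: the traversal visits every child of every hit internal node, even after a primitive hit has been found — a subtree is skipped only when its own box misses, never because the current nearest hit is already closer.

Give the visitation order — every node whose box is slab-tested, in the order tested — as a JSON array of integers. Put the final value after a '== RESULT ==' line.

Traverse from the root:
N0 x:[-7,13] y:[-17,24] z:[-4,32] -> hit [-4,13], descend [8, 10, 18, 30]
  N8 x:[1/2,13] y:[10,21] z:[0,15] -> hit [10,13], descend [4, 11, 14, 20]
    N4 x:[8,13] y:[14,20] z:[3,13] -> miss, prune
    N11 x:[15/2,19/2] y:[15,20] z:[0,3] -> miss, prune
    N14 x:[3,17/2] y:[10,21] z:[7,15] -> miss, prune
    N20 x:[1/2,2] y:[11,15] z:[2,4] -> miss, prune
  N10 x:[-6,1] y:[6,24] z:[-2,25] -> miss, prune
  N18 x:[-5,21/2] y:[-16,5] z:[-4,5] -> hit [-4,5], descend [5, 12, 16, 19]
    N5 x:[-5,-9/2] y:[-16,-12] z:[-4,0] -> miss, prune
    N12 x:[1,21/2] y:[-8,5] z:[-3,3] -> hit [1,3], descend [13, 28]
      N13 x:[1,3/2] y:[-8,-3] z:[-3,0] -> miss, prune
      N28 x:[8,21/2] y:[4,5] z:[-3,3] -> miss, prune
    N16 x:[-2,1/2] y:[-3,0] z:[-2,0] -> hit [-2,0] leaf, test {P10@t=0}
    N19 x:[1/2,2] y:[-1,5] z:[0,5] -> hit [1/2,2] leaf, test {P3@t=1/2}
  N30 x:[-7,19/2] y:[-17,6] z:[2,32] -> hit [2,6], descend [2, 9, 23, 29]
    N2 x:[-7,-5] y:[-16,-12] z:[24,26] -> miss, prune
    N9 x:[7/2,11/2] y:[-17,-12] z:[2,6] -> miss, prune
    N23 x:[-3,19/2] y:[-17,6] z:[25,32] -> miss, prune
    N29 x:[-7/2,-2] y:[-1,4] z:[7,9] -> miss, prune

Visited [0, 8, 4, 11, 14, 20, 10, 18, 5, 12, 13, 28, 16, 19, 30, 2, 9, 23, 29]. Tests: 19 box, 2 leaf. Nearest: P10.

== RESULT ==
[0, 8, 4, 11, 14, 20, 10, 18, 5, 12, 13, 28, 16, 19, 30, 2, 9, 23, 29]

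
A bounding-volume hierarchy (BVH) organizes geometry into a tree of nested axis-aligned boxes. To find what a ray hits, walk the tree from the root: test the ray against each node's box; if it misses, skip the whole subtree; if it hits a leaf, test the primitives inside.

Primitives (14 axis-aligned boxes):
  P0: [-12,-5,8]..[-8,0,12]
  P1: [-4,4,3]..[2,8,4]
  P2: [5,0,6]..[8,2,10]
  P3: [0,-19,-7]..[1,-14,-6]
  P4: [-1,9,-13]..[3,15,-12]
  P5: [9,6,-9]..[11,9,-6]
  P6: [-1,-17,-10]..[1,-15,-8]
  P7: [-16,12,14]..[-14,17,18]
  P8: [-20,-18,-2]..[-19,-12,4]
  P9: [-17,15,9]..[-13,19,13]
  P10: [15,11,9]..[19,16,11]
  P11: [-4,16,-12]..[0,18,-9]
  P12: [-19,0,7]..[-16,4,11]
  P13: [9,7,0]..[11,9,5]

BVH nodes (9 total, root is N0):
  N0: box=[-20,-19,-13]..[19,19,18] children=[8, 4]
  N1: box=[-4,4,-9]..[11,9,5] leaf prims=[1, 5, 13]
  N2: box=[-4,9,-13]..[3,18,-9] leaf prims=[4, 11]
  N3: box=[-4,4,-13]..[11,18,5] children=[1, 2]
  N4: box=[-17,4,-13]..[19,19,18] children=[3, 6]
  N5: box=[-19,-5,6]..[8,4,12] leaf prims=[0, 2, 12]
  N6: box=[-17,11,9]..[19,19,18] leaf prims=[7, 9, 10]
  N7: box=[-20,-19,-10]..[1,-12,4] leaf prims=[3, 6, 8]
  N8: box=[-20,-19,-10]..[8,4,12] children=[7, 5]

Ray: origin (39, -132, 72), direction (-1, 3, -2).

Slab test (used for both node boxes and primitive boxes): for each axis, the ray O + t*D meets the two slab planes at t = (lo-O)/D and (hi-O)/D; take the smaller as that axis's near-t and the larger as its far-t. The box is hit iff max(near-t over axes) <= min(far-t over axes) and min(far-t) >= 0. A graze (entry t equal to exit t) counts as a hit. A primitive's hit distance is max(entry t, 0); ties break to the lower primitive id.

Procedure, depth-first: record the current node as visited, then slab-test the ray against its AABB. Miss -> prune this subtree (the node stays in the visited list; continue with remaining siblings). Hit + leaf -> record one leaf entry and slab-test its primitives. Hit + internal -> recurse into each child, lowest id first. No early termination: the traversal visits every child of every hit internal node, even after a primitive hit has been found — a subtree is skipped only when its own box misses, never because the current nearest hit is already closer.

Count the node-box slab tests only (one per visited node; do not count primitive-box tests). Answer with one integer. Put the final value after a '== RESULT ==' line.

Walk:
N0 x:[20,59] y:[113/3,151/3] z:[27,85/2] -> hit [113/3,85/2], descend [4, 8]
  N4 x:[20,56] y:[136/3,151/3] z:[27,85/2] -> miss, prune
  N8 x:[31,59] y:[113/3,136/3] z:[30,41] -> hit [113/3,41], descend [5, 7]
    N5 x:[31,58] y:[127/3,136/3] z:[30,33] -> miss, prune
    N7 x:[38,59] y:[113/3,40] z:[34,41] -> hit [38,40] leaf, test {P3@t=39, P6(miss), P8(miss)}

Visited [0, 4, 8, 5, 7]. Tests: 5 box, 1 leaf. Nearest: P3.

== RESULT ==
5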